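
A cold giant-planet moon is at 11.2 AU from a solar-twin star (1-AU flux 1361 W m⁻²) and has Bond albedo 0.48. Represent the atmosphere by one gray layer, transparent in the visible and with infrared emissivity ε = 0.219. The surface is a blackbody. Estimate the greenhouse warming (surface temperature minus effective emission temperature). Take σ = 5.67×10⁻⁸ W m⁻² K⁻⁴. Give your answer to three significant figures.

Irradiance scales as 1/d², so S = 1361 W m⁻² × (1/11.2)² = 10.85 W m⁻².
At the top of the atmosphere, σT_e⁴ = S(1−α)/4 = 1.410 W m⁻², giving T_e = 70.62 K.
The surface balance (absorbed SW + ε·downward IR = σT_s⁴) with T_a⁴ = T_s⁴/2 reduces to T_s = T_e·[2/(2−ε)]^¼ = 72.70 K.
Greenhouse warming: T_s − T_e = 2.078 K.

2.08 kelvin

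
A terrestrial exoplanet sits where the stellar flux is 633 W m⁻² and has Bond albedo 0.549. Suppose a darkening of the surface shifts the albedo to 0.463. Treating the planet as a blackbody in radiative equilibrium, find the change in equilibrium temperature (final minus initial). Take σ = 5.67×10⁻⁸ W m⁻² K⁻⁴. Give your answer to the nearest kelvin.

Initial: T₁ = [S(1−0.549)/(4σ)]^(1/4) = 188.4 K.
Final:   T₂ = [S(1−0.463)/(4σ)]^(1/4) = 196.8 K.
Change: 196.8 − 188.4 = 8.401 K.

8 kelvin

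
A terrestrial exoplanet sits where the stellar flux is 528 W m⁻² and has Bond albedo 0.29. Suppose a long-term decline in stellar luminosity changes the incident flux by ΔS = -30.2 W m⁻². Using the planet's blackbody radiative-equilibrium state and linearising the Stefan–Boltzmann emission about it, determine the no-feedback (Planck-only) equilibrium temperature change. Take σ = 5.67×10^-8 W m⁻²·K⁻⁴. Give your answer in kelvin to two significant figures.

-2.9 K

The baseline emission temperature is T_e = 201.6 K.
TOA radiative forcing: ΔF = (1−α)ΔS/4 = 0.71·(-30.2)/4 = -5.361 W m⁻².
The Planck feedback parameter is 4σT_e³ = 1.859 W m⁻²/K.
ΔT₀ = ΔF/λ_P = -5.361/1.859 = -2.88 K.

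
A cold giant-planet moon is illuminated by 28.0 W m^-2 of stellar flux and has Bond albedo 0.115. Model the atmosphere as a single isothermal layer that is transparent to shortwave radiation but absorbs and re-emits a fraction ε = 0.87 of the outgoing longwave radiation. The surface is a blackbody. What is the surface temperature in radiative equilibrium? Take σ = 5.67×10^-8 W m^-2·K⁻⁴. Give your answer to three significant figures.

118 K

At the top of the atmosphere, σT_e⁴ = S(1−α)/4 = 6.195 W m^-2, giving T_e = 102.2 K.
For a single slab of emissivity ε, T_s⁴ = 2T_e⁴/(2−ε); thus T_s = 102.2·(1.77)^(1/4) = 117.9 K.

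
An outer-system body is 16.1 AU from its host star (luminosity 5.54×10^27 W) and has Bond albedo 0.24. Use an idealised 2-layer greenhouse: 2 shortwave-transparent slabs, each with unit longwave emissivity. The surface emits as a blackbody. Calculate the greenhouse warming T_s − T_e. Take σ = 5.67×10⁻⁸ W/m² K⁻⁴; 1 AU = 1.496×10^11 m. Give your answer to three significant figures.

Orbital distance: d = 16.1 AU = 2.409×10^12 m.
Spreading L over a sphere of radius d: S = 5.54×10^27/(4π·2.41×10^12²) = 75.99 W/m².
Top-of-atmosphere balance: σT_e⁴ = S(1−α)/4 = 14.44 W/m² → T_e = 126.3 K.
T_s = (N+1)^(1/4)·T_e = 166.3 K.
So the greenhouse effect raises the surface by 166.3 − 126.3 = 39.93 K.

39.9 kelvin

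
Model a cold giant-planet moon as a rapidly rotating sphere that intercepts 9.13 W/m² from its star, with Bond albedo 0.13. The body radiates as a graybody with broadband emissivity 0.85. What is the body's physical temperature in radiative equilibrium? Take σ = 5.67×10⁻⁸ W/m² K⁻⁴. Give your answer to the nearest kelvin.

The planet absorbs (1−α)S over its disc πR² and re-emits over 4πR², so the mean absorbed flux is (1−0.13)·9.130/4 = 1.986 W/m².
Radiative balance εσT⁴ = 1.986 gives T = [1.986/(0.85·σ)]^(1/4) = 80.12 K.

80 K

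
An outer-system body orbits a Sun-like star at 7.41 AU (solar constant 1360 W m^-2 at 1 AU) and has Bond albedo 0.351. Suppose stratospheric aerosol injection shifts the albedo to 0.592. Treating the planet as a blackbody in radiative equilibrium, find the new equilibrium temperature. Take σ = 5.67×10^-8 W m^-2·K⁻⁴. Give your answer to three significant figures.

81.7 K

Irradiance scales as 1/d², so S = 1360 W m^-2 × (1/7.41)² = 24.77 W m^-2.
T₂ = [S(1−α₂)/(4σ)]^(1/4) = [24.77·0.408/(4σ)]^(1/4) = 81.70 K.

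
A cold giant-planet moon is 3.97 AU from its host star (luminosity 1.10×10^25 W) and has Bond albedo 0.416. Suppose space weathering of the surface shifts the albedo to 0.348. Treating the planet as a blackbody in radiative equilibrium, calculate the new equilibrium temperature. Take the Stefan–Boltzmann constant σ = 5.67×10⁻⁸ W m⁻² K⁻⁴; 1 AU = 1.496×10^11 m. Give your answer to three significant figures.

51.7 kelvin

d = 3.97 × 1.496×10^11 m = 5.939×10^11 m.
Spreading L over a sphere of radius d: S = 1.10×10^25/(4π·5.94×10^11²) = 2.482 W m⁻².
New equilibrium: T₂ = [(1−0.348)·2.482/(4σ)]^(1/4) = 51.68 K.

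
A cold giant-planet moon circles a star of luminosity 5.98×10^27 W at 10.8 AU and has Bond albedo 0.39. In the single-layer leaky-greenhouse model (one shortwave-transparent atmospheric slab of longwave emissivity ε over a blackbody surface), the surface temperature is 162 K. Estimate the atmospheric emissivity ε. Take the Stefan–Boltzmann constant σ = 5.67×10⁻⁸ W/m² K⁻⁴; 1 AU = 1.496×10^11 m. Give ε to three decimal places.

0.576

Orbital distance: d = 10.8 AU = 1.616×10^12 m.
S = L/(4πd²) = 182.3 W/m².
First, T_e = [182.3·(1−0.39)/(4σ)]^(1/4) = 148.8 K.
T_s⁴ = T_e⁴·2/(2−ε) → ε = 2 − 2(T_e/T_s)⁴ = 2 − 2·(148.8/162)⁴ = 0.5762.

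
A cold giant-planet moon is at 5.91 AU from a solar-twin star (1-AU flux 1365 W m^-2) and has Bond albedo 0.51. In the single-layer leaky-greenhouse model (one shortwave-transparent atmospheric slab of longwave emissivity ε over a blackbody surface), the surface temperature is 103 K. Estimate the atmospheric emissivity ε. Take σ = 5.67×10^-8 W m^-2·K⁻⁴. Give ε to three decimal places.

0.500

Irradiance scales as 1/d², so S = 1365 W m^-2 × (1/5.91)² = 39.08 W m^-2.
First, T_e = [39.08·(1−0.51)/(4σ)]^(1/4) = 95.86 K.
Inverting T_s⁴ = 2T_e⁴/(2−ε): (T_e/T_s)⁴ = 0.7502, so ε = 2(1 − 0.7502) = 0.4997.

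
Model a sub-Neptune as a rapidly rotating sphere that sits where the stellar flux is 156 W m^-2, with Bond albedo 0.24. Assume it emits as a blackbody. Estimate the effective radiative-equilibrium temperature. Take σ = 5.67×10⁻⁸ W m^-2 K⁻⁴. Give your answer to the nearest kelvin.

Absorbed flux (global mean): S(1−α)/4 = 156.0·0.76/4 = 29.64 W m^-2.
Set σT⁴ = 29.64 → T = (29.64/σ)^(1/4) = 151.2 K.

151 kelvin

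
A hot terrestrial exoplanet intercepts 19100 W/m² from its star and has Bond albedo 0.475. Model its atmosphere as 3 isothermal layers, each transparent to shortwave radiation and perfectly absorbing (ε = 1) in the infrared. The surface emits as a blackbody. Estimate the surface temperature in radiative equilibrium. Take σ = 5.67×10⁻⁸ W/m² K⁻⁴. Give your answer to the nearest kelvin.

648 K

The effective emission temperature is T_e = [S(1−α)/(4σ)]^¼ = 458.6 K.
With N = 3 opaque layers, T_s = (N+1)^(1/4)·T_e = 4^(1/4)·458.6 = 648.5 K.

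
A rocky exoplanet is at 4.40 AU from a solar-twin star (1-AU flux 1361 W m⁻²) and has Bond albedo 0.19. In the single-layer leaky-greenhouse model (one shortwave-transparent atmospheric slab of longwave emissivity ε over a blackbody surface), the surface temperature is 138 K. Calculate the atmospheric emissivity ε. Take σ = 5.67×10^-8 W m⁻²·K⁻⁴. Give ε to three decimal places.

0.615

Irradiance scales as 1/d², so S = 1361 W m⁻² × (1/4.40)² = 70.30 W m⁻².
First, T_e = [70.30·(1−0.19)/(4σ)]^(1/4) = 125.9 K.
Since (2−ε)/2 = (T_e/T_s)⁴ = 0.6923, ε = 0.6155.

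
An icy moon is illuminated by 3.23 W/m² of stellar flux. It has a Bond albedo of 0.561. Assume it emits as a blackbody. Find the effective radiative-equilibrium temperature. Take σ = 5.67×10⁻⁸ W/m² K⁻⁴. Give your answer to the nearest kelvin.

Averaging over the sphere, the absorbed flux is S(1−α)/4 = 0.3545 W/m².
Balancing against σT⁴: T = (0.3545/5.67×10⁻⁸)^(1/4) = 50.00 K.

50 K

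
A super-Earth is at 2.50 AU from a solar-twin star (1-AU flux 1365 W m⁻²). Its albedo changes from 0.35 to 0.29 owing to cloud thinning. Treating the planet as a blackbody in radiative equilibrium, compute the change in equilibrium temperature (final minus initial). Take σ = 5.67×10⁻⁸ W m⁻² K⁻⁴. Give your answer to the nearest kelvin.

Flux at the orbit: S = 1365/(2.50)² = 218.4 W m⁻².
Before: T₁ = [218.4·0.65/(4σ)]^(1/4) = 158.2 K.
With α = 0.29, T₂ = 161.7 K.
ΔT = T₂ − T₁ = 3.530 K.

4 K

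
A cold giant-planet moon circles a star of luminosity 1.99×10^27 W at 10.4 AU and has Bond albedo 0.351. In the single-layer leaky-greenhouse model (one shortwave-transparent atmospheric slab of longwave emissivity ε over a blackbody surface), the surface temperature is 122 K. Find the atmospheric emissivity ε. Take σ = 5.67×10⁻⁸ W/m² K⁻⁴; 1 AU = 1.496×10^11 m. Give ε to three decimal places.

Orbital distance: d = 10.4 AU = 1.556×10^12 m.
Flux at the orbit: S = L/(4πd²) = 1.99×10^27/(4π·(1.56×10^12)²) = 65.42 W/m².
Effective temperature: T_e = [S(1−α)/(4σ)]^(1/4) = 117.0 K.
T_s⁴ = T_e⁴·2/(2−ε) → ε = 2 − 2(T_e/T_s)⁴ = 2 − 2·(117.0/122)⁴ = 0.3099.

0.310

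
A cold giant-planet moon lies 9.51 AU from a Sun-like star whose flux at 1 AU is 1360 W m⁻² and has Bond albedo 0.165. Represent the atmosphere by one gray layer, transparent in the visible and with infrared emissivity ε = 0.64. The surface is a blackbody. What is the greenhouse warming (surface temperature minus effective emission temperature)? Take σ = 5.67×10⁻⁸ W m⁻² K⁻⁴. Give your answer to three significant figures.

Flux at the orbit: S = 1360/(9.51)² = 15.04 W m⁻².
Effective emission temperature (TOA balance): σT_e⁴ = S(1−α)/4 = 3.139 W m⁻² → T_e = 86.26 K.
Surface balance with a leaky layer gives σT_s⁴ = σT_e⁴·2/(2−ε), so T_s = T_e·[2/(2−0.64)]^(1/4) = 94.99 K.
Greenhouse warming: T_s − T_e = 8.731 K.

8.73 kelvin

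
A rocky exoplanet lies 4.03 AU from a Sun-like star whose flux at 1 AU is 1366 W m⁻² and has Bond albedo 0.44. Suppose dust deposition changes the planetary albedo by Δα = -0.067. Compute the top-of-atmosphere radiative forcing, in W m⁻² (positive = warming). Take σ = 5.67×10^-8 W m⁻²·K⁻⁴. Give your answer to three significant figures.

1.41 W m⁻²

By the inverse-square law, S = 1366/4.03² = 84.11 W m⁻².
ΔF = −(S/4)Δα = −(84.11/4)×(-0.067) = 1.409 W m⁻².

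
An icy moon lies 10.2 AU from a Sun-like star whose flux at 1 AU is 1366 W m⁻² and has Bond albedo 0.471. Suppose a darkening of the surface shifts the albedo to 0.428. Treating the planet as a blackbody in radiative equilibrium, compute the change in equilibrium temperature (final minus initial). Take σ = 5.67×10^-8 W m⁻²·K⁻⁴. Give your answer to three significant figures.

By the inverse-square law, S = 1366/10.2² = 13.13 W m⁻².
Before: T₁ = [13.13·0.529/(4σ)]^(1/4) = 74.39 K.
Final:   T₂ = [S(1−0.428)/(4σ)]^(1/4) = 75.86 K.
ΔT = T₂ − T₁ = 1.468 K.

1.47 K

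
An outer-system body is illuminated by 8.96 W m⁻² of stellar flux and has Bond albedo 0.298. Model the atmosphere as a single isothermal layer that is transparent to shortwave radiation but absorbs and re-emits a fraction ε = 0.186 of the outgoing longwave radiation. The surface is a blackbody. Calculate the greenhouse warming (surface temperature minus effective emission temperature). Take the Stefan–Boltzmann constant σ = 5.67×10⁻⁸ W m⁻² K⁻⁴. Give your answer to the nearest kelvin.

2 K

At the top of the atmosphere, σT_e⁴ = S(1−α)/4 = 1.572 W m⁻², giving T_e = 72.57 K.
The surface balance (absorbed SW + ε·downward IR = σT_s⁴) with T_a⁴ = T_s⁴/2 reduces to T_s = T_e·[2/(2−ε)]^¼ = 74.36 K.
T_s − T_e = 74.36 − 72.57 = 1.793 K.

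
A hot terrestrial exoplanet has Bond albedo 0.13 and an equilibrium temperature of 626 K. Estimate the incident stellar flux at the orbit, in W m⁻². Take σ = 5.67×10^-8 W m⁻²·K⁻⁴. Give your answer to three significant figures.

From S(1−α)/4 = σT⁴: S = 4σT⁴/(1−α).
σT⁴ = 5.67×10⁻⁸·(626)⁴ = 8707 W m⁻².
So S = 4×8707/(1−0.13) = 40030 W m⁻².

40000 W m⁻²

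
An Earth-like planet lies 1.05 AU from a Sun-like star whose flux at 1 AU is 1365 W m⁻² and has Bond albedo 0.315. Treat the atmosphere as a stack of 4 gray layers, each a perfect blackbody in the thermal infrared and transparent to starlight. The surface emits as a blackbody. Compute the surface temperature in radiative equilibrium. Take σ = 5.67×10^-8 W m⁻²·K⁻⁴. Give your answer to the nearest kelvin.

370 K

Irradiance scales as 1/d², so S = 1365 W m⁻² × (1/1.05)² = 1238 W m⁻².
The effective emission temperature is T_e = [S(1−α)/(4σ)]^¼ = 247.3 K.
With N = 4 opaque layers, T_s = (N+1)^(1/4)·T_e = 5^(1/4)·247.3 = 369.8 K.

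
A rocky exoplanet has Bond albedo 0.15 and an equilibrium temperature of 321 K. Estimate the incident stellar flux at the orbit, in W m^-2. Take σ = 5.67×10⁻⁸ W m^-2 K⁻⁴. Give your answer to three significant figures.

2830 W m^-2

From S(1−α)/4 = σT⁴: S = 4σT⁴/(1−α).
σT⁴ = 5.67×10⁻⁸·(321)⁴ = 602.0 W m^-2.
S = 4·602.0/0.85 = 2833 W m^-2.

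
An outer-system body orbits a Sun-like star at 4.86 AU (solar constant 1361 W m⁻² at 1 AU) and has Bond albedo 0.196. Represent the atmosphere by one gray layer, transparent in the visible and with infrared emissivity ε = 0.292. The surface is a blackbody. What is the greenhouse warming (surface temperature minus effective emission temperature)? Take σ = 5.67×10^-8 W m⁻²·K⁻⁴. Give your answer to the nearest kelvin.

By the inverse-square law, S = 1361/4.86² = 57.62 W m⁻².
The planet radiates to space at T_e = [S(1−α)/(4σ)]^(1/4) = 119.6 K.
The surface balance (absorbed SW + ε·downward IR = σT_s⁴) with T_a⁴ = T_s⁴/2 reduces to T_s = T_e·[2/(2−ε)]^¼ = 124.4 K.
Greenhouse warming: T_s − T_e = 4.811 K.

5 K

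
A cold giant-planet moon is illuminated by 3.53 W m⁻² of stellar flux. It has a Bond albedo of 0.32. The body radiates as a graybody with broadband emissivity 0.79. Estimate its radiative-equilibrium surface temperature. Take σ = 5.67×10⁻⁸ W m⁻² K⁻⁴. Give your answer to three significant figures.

60.5 K

The planet absorbs (1−α)S over its disc πR² and re-emits over 4πR², so the mean absorbed flux is (1−0.32)·3.530/4 = 0.6001 W m⁻².
Radiative balance εσT⁴ = 0.6001 gives T = [0.6001/(0.79·σ)]^(1/4) = 60.50 K.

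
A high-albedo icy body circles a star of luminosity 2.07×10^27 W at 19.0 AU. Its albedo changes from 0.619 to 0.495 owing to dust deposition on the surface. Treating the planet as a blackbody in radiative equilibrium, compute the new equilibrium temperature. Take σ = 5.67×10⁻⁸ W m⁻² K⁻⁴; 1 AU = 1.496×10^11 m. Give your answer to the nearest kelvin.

82 kelvin

d = 19.0 × 1.496×10^11 m = 2.842×10^12 m.
Spreading L over a sphere of radius d: S = 2.07×10^27/(4π·2.84×10^12²) = 20.39 W m⁻².
T₂ = [S(1−α₂)/(4σ)]^(1/4) = [20.39·0.505/(4σ)]^(1/4) = 82.08 K.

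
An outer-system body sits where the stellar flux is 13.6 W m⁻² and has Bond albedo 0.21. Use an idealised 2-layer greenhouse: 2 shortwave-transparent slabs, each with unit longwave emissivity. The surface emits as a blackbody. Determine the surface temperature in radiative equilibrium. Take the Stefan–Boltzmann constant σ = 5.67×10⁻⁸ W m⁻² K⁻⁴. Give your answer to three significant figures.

The effective emission temperature is T_e = [S(1−α)/(4σ)]^¼ = 82.96 K.
Layer-by-layer balance gives σT_s⁴ = (N+1)σT_e⁴, so T_s = 3^¼·82.96 = 109.2 K.

109 K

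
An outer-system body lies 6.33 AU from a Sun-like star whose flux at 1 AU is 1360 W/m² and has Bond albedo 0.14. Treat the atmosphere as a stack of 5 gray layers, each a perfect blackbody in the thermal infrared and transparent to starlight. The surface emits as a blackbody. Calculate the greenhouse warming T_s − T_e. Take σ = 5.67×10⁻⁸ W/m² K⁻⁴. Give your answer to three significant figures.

60.2 K

Flux at the orbit: S = 1360/(6.33)² = 33.94 W/m².
The effective emission temperature is T_e = [S(1−α)/(4σ)]^¼ = 106.5 K.
Surface: T_s = (6)^¼·T_e = 166.7 K.
So the greenhouse effect raises the surface by 166.7 − 106.5 = 60.19 K.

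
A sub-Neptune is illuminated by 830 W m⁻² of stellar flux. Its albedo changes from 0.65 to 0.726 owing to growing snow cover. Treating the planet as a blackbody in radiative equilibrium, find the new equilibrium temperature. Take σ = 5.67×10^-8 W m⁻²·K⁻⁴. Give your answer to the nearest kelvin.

With the new albedo, S(1−α₂)/4 = 56.86 W m⁻², so T₂ = 177.9 K.

178 K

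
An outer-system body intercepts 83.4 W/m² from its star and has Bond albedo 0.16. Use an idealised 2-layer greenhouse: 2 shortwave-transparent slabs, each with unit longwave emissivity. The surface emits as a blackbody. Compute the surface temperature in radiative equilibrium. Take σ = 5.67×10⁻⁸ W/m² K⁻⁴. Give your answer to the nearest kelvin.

The effective emission temperature is T_e = [S(1−α)/(4σ)]^¼ = 132.6 K.
Layer-by-layer balance gives σT_s⁴ = (N+1)σT_e⁴, so T_s = 3^¼·132.6 = 174.5 K.

174 K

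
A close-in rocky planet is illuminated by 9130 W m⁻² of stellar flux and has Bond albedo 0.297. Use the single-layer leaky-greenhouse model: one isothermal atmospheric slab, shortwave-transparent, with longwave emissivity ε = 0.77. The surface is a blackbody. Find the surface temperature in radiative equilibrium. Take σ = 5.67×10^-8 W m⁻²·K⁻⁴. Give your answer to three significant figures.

The planet radiates to space at T_e = [S(1−α)/(4σ)]^(1/4) = 410.2 K.
For a single slab of emissivity ε, T_s⁴ = 2T_e⁴/(2−ε); thus T_s = 410.2·(1.626)^(1/4) = 463.2 K.

463 K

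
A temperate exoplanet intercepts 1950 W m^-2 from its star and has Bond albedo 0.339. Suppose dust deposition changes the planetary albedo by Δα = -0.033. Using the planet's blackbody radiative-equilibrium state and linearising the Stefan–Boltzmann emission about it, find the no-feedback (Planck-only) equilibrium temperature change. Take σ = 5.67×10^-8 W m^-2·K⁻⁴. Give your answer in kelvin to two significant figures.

3.4 K

The baseline emission temperature is T_e = 274.6 K.
ΔF = −(S/4)Δα = −(1950/4)×(-0.033) = 16.09 W m^-2.
The Planck feedback parameter is 4σT_e³ = 4.694 W m^-2/K.
ΔT₀ = ΔF/λ_P = 16.09/4.694 = 3.43 K.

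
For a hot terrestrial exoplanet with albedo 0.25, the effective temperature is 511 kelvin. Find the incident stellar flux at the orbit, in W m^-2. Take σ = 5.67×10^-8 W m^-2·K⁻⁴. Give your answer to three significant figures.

From S(1−α)/4 = σT⁴: S = 4σT⁴/(1−α).
The emitted flux is σT⁴ = 3866 W m^-2.
So S = 4×3866/(1−0.25) = 20620 W m^-2.

20600 W m^-2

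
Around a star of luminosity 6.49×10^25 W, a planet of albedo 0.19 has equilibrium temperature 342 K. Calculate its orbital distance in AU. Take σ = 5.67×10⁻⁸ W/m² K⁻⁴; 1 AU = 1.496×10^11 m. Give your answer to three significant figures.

Required flux: S = 4σT⁴/(1−α) = 3831 W/m².
S = L/(4πd²) → d = √(L/4πS) = √(6.49×10^25/(4π·3831)) = 3.672×10^10 m = 0.2454 AU.

0.245 AU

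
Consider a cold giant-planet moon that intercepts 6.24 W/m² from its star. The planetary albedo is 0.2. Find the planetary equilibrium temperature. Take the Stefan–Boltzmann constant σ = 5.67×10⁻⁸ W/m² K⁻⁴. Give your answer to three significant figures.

68.5 K

The planet absorbs (1−α)S over its disc πR² and re-emits over 4πR², so the mean absorbed flux is (1−0.2)·6.240/4 = 1.248 W/m².
In equilibrium σT⁴ equals this, so T = 68.49 K.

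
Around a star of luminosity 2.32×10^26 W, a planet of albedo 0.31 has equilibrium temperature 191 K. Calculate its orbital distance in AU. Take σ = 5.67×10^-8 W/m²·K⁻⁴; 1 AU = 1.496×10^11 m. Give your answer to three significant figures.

1.37 AU

Required flux: S = 4σT⁴/(1−α) = 437.4 W/m².
From L = 4πd²S, d = √(2.32×10^26/(4π·437.4)) = 2.054×10^11 m = 1.373 AU.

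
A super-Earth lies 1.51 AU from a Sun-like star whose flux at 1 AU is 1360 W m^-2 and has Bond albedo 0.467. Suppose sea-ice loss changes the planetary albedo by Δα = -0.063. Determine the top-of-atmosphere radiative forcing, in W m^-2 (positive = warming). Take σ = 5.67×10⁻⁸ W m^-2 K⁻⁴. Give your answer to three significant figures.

9.39 W m^-2

Flux at the orbit: S = 1360/(1.51)² = 596.5 W m^-2.
The change in absorbed flux is Δ[S(1−α)/4] = −SΔα/4 = 9.394 W m^-2.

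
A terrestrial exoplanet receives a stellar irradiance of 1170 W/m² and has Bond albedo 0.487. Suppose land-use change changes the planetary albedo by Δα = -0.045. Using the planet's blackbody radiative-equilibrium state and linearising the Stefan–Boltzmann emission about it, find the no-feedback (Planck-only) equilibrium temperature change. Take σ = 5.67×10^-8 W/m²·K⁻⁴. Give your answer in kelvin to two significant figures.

5.0 K

The baseline emission temperature is T_e = 226.8 K.
ΔF = −(S/4)Δα = −(1170/4)×(-0.045) = 13.16 W/m².
The Planck feedback parameter is 4σT_e³ = 2.646 W/m²/K.
ΔT₀ = ΔF/λ_P = 13.16/2.646 = 4.97 K.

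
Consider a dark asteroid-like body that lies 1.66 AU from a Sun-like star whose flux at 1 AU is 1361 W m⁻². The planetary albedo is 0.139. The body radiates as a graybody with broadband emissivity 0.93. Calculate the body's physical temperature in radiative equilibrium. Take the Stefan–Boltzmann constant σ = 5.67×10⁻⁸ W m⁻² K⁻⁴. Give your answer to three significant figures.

212 K

By the inverse-square law, S = 1361/1.66² = 493.9 W m⁻².
The planet absorbs (1−α)S over its disc πR² and re-emits over 4πR², so the mean absorbed flux is (1−0.139)·493.9/4 = 106.3 W m⁻².
Radiative balance εσT⁴ = 106.3 gives T = [106.3/(0.93·σ)]^(1/4) = 211.9 K.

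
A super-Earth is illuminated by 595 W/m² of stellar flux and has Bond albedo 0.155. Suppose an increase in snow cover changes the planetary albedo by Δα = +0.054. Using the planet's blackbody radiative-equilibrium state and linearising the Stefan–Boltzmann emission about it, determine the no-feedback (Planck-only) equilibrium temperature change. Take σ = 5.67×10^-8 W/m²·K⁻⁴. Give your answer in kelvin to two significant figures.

-3.5 K

Unperturbed T_e = [595.0·(1−0.155)/(4σ)]^¼ = 217.0 K.
TOA radiative forcing: ΔF = −S·Δα/4 = −595.0·(+0.054)/4 = -8.033 W/m².
The Planck feedback parameter is 4σT_e³ = 2.317 W/m²/K.
ΔT₀ = ΔF/λ_P = -8.033/2.317 = -3.47 K.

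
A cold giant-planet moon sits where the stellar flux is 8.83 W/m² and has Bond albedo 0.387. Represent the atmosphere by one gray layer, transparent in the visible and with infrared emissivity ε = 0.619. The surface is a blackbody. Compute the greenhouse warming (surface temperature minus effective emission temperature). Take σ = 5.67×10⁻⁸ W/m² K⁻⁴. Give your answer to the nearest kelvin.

7 K

Effective emission temperature (TOA balance): σT_e⁴ = S(1−α)/4 = 1.353 W/m² → T_e = 69.89 K.
Surface balance with a leaky layer gives σT_s⁴ = σT_e⁴·2/(2−ε), so T_s = T_e·[2/(2−0.619)]^(1/4) = 76.67 K.
Greenhouse warming: T_s − T_e = 6.780 K.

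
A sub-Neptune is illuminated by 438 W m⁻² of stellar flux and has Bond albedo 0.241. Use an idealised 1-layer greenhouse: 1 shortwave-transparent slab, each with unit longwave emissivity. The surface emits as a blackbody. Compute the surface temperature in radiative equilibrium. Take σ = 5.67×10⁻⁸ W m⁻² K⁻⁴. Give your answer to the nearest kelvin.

The effective emission temperature is T_e = [S(1−α)/(4σ)]^¼ = 195.7 K.
For an N-layer opaque stack, T_s⁴ = (N+1)T_e⁴, hence T_s = (2)^(1/4)×195.7 K = 232.7 K.

233 K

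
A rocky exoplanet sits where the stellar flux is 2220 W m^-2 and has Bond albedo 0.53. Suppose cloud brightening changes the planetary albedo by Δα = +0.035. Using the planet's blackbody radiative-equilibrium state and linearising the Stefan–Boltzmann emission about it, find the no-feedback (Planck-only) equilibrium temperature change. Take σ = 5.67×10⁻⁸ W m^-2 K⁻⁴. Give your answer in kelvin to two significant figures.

Reference equilibrium: T_e = [S(1−α)/(4σ)]^(1/4) = 260.4 K.
TOA radiative forcing: ΔF = −S·Δα/4 = −2220·(+0.035)/4 = -19.43 W m^-2.
Linearising σT⁴ gives d(σT⁴)/dT = 4σT_e³ = 4.006 W m^-2 per K.
ΔT₀ = ΔF/λ_P = -19.43/4.006 = -4.85 K.

-4.8 K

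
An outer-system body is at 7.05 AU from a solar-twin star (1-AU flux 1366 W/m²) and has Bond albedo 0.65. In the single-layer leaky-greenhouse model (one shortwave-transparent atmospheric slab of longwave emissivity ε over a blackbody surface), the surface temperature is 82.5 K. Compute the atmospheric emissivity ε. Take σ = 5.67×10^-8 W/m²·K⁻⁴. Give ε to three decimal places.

0.169

By the inverse-square law, S = 1366/7.05² = 27.48 W/m².
First, T_e = [27.48·(1−0.65)/(4σ)]^(1/4) = 80.70 K.
Since (2−ε)/2 = (T_e/T_s)⁴ = 0.9155, ε = 0.1689.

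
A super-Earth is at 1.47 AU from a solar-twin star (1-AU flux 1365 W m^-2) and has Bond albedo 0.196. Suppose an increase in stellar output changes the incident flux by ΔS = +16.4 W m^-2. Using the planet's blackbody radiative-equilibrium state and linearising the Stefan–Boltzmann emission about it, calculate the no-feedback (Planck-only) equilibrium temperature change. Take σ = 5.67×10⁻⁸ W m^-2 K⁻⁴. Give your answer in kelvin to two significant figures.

1.4 kelvin

Irradiance scales as 1/d², so S = 1365 W m^-2 × (1/1.47)² = 631.7 W m^-2.
The baseline emission temperature is T_e = 217.5 K.
ΔF = Δ[S(1−α)]/4 = (1−0.196)·+16.4/4 = 3.296 W m^-2.
Planck response: λ_P = 4σT_e³ = 4·5.67×10⁻⁸·(217.5)³ = 2.335 W m^-2/K.
ΔT₀ = ΔF/λ_P = 3.296/2.335 = 1.41 K.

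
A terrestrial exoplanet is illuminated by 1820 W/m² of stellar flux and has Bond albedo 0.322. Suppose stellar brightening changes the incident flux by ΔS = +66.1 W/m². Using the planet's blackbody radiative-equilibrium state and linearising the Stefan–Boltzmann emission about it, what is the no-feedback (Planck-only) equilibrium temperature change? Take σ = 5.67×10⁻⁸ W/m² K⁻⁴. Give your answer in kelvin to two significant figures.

Unperturbed T_e = [1820·(1−0.322)/(4σ)]^¼ = 271.6 K.
Only a fraction (1−α) is absorbed and it's spread over 4πR², so ΔF = (1−α)ΔS/4 = 11.20 W/m².
Planck response: λ_P = 4σT_e³ = 4·5.67×10⁻⁸·(271.6)³ = 4.543 W/m²/K.
Hence the no-feedback warming is ΔF/(4σT_e³) = 2.47 K.

2.5 K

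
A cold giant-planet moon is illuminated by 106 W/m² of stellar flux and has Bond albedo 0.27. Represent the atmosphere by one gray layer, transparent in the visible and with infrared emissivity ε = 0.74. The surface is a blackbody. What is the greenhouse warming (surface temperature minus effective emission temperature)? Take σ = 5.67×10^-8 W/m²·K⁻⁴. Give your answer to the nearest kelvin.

At the top of the atmosphere, σT_e⁴ = S(1−α)/4 = 19.34 W/m², giving T_e = 135.9 K.
For a single slab of emissivity ε, T_s⁴ = 2T_e⁴/(2−ε); thus T_s = 135.9·(1.587)^(1/4) = 152.5 K.
The atmosphere warms the surface by 16.64 K.

17 kelvin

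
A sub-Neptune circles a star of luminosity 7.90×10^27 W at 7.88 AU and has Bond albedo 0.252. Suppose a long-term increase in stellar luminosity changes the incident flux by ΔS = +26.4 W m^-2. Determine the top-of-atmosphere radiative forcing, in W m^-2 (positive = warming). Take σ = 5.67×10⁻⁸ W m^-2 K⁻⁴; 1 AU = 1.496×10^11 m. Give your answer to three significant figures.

Orbital distance: d = 7.88 AU = 1.179×10^12 m.
Spreading L over a sphere of radius d: S = 7.90×10^27/(4π·1.18×10^12²) = 452.4 W m^-2.
Only a fraction (1−α) is absorbed and it's spread over 4πR², so ΔF = (1−α)ΔS/4 = 4.937 W m^-2.

4.94 W m^-2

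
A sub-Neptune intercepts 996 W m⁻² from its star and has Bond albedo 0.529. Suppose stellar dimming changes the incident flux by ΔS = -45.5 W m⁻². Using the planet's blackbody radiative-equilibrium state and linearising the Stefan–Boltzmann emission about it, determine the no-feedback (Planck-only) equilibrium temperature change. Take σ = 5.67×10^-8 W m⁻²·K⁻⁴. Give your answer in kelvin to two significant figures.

-2.4 K

The baseline emission temperature is T_e = 213.3 K.
ΔF = Δ[S(1−α)]/4 = (1−0.529)·-45.5/4 = -5.358 W m⁻².
The Planck feedback parameter is 4σT_e³ = 2.200 W m⁻²/K.
Hence the no-feedback warming is ΔF/(4σT_e³) = -2.44 K.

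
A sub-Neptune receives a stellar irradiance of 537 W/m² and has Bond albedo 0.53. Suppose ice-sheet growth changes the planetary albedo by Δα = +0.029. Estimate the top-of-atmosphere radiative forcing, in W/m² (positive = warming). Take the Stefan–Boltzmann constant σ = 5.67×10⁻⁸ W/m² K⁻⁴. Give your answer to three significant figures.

ΔF = −(S/4)Δα = −(537.0/4)×(+0.029) = -3.893 W/m².

-3.89 W/m²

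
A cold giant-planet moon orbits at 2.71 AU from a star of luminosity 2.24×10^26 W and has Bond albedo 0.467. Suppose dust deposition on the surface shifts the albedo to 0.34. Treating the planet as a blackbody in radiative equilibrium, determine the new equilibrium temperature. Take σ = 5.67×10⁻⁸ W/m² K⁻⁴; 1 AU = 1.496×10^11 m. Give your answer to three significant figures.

d = 2.71 × 1.496×10^11 m = 4.054×10^11 m.
S = L/(4πd²) = 108.5 W/m².
With the new albedo, S(1−α₂)/4 = 17.89 W/m², so T₂ = 133.3 K.

133 kelvin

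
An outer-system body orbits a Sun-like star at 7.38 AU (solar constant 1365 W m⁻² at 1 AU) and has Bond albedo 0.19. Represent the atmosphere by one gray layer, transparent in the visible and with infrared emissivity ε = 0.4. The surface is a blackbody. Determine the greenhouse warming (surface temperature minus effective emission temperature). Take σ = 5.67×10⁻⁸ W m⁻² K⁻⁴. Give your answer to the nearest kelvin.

Flux at the orbit: S = 1365/(7.38)² = 25.06 W m⁻².
The planet radiates to space at T_e = [S(1−α)/(4σ)]^(1/4) = 97.27 K.
The surface balance (absorbed SW + ε·downward IR = σT_s⁴) with T_a⁴ = T_s⁴/2 reduces to T_s = T_e·[2/(2−ε)]^¼ = 102.8 K.
The atmosphere warms the surface by 5.580 K.

6 K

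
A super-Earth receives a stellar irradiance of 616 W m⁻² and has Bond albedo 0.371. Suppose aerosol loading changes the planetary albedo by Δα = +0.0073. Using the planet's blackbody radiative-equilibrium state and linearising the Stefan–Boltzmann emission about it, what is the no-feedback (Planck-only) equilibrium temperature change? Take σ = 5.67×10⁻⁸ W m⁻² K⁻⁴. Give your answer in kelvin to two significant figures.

The baseline emission temperature is T_e = 203.3 K.
The change in absorbed flux is Δ[S(1−α)/4] = −SΔα/4 = -1.124 W m⁻².
Planck response: λ_P = 4σT_e³ = 4·5.67×10⁻⁸·(203.3)³ = 1.906 W m⁻²/K.
So ΔT₀ = -1.124/1.906 = -0.590 K.

-0.59 K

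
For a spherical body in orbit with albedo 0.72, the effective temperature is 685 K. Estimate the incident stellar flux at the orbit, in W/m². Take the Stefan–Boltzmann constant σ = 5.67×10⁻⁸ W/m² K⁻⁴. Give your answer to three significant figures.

1.78×10^5 W/m²

From S(1−α)/4 = σT⁴: S = 4σT⁴/(1−α).
The emitted flux is σT⁴ = 12480 W/m².
So S = 4×12480/(1−0.72) = 1.783×10^5 W/m².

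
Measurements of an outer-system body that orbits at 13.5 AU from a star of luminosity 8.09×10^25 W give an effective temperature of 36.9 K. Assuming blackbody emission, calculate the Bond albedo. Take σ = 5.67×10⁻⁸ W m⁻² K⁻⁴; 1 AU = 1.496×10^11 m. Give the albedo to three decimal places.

Orbital distance: d = 13.5 AU = 2.020×10^12 m.
Spreading L over a sphere of radius d: S = 8.09×10^25/(4π·2.02×10^12²) = 1.578 W m⁻².
Rearranging the radiative balance, α = 1 − 4σT⁴/S.
4σT⁴ = 4·5.67×10⁻⁸·(36.9)⁴ = 0.4205 W m⁻².
Hence α = 1 − 0.4205/1.578 = 0.7336.

0.734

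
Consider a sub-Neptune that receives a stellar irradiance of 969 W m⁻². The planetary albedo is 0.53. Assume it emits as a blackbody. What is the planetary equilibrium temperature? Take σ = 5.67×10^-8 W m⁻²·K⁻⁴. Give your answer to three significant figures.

212 K

The planet absorbs (1−α)S over its disc πR² and re-emits over 4πR², so the mean absorbed flux is (1−0.53)·969.0/4 = 113.9 W m⁻².
Set σT⁴ = 113.9 → T = (113.9/σ)^(1/4) = 211.7 K.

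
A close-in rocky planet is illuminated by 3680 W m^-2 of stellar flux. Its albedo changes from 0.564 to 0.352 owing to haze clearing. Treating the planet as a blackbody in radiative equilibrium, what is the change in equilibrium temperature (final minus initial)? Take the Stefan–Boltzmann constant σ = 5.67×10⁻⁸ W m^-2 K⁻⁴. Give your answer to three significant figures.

With α = 0.564, T₁ = 290.0 K.
Final:   T₂ = [S(1−0.352)/(4σ)]^(1/4) = 320.2 K.
Change: 320.2 − 290.0 = 30.20 K.

30.2 K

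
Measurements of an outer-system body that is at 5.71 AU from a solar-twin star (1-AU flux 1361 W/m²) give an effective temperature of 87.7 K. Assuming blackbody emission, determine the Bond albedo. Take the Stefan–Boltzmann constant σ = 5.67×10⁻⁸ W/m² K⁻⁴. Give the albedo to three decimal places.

Irradiance scales as 1/d², so S = 1361 W/m² × (1/5.71)² = 41.74 W/m².
Energy balance: S(1−α)/4 = σT⁴, so 1−α = 4σT⁴/S.
4σT⁴ = 4·5.67×10⁻⁸·(87.7)⁴ = 13.42 W/m².
Hence α = 1 − 13.42/41.74 = 0.6786.

0.679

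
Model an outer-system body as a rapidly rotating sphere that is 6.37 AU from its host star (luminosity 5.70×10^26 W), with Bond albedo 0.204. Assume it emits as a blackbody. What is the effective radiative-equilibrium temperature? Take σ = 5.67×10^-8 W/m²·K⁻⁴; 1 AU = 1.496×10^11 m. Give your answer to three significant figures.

d = 6.37 × 1.496×10^11 m = 9.530×10^11 m.
Flux at the orbit: S = L/(4πd²) = 5.70×10^26/(4π·(9.53×10^11)²) = 49.95 W/m².
Averaging over the sphere, the absorbed flux is S(1−α)/4 = 9.940 W/m².
Set σT⁴ = 9.940 → T = (9.940/σ)^(1/4) = 115.1 K.

115 K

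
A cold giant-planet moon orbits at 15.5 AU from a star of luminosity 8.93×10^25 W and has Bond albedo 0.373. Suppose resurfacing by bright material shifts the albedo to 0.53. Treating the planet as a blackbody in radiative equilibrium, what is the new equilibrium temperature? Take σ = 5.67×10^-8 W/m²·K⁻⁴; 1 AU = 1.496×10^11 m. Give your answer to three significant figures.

d = 15.5 × 1.496×10^11 m = 2.319×10^12 m.
S = L/(4πd²) = 1.322 W/m².
New equilibrium: T₂ = [(1−0.53)·1.322/(4σ)]^(1/4) = 40.68 K.

40.7 K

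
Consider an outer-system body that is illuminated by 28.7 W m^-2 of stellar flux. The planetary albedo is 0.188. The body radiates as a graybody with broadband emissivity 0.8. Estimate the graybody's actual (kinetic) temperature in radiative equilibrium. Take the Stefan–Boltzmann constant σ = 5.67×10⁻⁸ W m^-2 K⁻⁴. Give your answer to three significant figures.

The planet absorbs (1−α)S over its disc πR² and re-emits over 4πR², so the mean absorbed flux is (1−0.188)·28.70/4 = 5.826 W m^-2.
Equating to εσT⁴ with ε = 0.8: T = (5.826/0.8σ)^(1/4) = 106.5 K.

106 K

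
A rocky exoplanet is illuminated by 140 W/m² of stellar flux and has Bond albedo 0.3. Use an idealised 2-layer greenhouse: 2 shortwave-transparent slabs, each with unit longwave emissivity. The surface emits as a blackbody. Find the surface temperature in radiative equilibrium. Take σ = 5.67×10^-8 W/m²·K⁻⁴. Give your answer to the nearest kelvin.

190 K

Top-of-atmosphere balance: σT_e⁴ = S(1−α)/4 = 24.50 W/m² → T_e = 144.2 K.
Layer-by-layer balance gives σT_s⁴ = (N+1)σT_e⁴, so T_s = 3^¼·144.2 = 189.7 K.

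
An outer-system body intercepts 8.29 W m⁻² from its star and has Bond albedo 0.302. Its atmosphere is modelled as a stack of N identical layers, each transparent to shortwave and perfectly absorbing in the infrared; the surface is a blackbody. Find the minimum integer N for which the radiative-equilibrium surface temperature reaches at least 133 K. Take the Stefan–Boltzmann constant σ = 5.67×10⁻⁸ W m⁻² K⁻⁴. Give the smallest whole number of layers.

Top-of-atmosphere balance: σT_e⁴ = S(1−α)/4 = 1.447 W m⁻² → T_e = 71.07 K.
Since T_s⁴ = (N+1)T_e⁴, we need N ≥ (T_s/T_e)⁴ − 1 = 11.264.
So N ≥ 11.264; the smallest integer is N = 12.

12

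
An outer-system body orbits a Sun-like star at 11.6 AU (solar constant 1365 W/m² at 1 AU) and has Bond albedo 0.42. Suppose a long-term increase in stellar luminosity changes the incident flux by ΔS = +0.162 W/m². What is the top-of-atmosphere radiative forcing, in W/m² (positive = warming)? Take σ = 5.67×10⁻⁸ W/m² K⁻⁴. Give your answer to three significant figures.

0.0235 W/m²

Flux at the orbit: S = 1365/(11.6)² = 10.14 W/m².
ΔF = Δ[S(1−α)]/4 = (1−0.42)·+0.162/4 = 0.02349 W/m².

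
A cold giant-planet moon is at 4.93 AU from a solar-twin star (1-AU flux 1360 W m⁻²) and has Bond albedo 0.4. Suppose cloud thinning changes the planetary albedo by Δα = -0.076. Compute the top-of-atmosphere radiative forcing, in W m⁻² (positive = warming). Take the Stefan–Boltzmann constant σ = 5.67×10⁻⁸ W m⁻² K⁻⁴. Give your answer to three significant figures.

1.06 W m⁻²

By the inverse-square law, S = 1360/4.93² = 55.96 W m⁻².
TOA radiative forcing: ΔF = −S·Δα/4 = −55.96·(-0.076)/4 = 1.063 W m⁻².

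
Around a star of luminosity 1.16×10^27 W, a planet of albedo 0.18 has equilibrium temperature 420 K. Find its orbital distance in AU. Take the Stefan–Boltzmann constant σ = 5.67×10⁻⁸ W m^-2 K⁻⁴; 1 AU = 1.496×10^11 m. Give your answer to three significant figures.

The flux needed for this T is 4σT⁴/(1−0.18) = 8606 W m^-2.
From L = 4πd²S, d = √(1.16×10^27/(4π·8606)) = 1.036×10^11 m = 0.6923 AU.

0.692 AU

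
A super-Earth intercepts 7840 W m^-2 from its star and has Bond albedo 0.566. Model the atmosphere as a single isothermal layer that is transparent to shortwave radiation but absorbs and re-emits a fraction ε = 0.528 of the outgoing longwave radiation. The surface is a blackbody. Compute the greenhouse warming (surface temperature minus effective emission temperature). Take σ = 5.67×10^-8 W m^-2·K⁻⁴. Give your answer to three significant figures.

27.9 K

At the top of the atmosphere, σT_e⁴ = S(1−α)/4 = 850.6 W m^-2, giving T_e = 350.0 K.
Surface balance with a leaky layer gives σT_s⁴ = σT_e⁴·2/(2−ε), so T_s = T_e·[2/(2−0.528)]^(1/4) = 377.9 K.
The atmosphere warms the surface by 27.87 K.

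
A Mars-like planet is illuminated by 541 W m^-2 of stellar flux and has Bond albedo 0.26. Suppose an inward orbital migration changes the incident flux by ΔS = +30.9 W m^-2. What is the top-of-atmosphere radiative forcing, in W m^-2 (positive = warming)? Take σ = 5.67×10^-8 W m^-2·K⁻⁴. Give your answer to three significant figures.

Only a fraction (1−α) is absorbed and it's spread over 4πR², so ΔF = (1−α)ΔS/4 = 5.716 W m^-2.

5.72 W m^-2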